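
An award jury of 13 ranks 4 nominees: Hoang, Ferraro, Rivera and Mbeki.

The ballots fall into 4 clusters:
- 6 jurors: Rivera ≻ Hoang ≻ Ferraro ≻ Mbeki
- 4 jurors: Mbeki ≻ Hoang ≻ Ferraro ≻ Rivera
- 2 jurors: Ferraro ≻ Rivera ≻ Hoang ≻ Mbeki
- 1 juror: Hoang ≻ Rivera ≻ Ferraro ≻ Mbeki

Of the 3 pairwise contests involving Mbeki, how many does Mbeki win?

Mbeki against each rival (13 jurors):
Mbeki vs Hoang: 4 to 9, Hoang.
Mbeki vs Ferraro: Mbeki is ranked higher on 4 ballots, Ferraro on 9. Ferraro wins 9–4.
Mbeki vs Rivera: 4 for Mbeki, 9 for Rivera — Rivera by 9–4.
Mbeki beats no one; loses to Hoang, Ferraro, Rivera — 0 pairwise wins.

0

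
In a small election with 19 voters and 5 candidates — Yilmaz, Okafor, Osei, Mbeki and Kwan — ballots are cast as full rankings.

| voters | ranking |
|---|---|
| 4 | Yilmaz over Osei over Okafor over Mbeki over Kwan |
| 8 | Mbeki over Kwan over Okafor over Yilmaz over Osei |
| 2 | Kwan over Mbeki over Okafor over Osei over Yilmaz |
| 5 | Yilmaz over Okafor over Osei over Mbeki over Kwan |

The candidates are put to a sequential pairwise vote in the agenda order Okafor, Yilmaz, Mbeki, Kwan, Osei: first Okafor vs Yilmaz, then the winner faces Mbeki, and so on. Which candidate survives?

Mbeki

Round 1: Okafor vs Yilmaz — 10–9, Okafor advances.
Round 2: Okafor vs Mbeki — 9–10, Mbeki advances.
Round 3: Mbeki vs Kwan — 17–2, Mbeki advances.
Round 4: Mbeki vs Osei — 10–9, Mbeki advances.
The agenda winner is Mbeki.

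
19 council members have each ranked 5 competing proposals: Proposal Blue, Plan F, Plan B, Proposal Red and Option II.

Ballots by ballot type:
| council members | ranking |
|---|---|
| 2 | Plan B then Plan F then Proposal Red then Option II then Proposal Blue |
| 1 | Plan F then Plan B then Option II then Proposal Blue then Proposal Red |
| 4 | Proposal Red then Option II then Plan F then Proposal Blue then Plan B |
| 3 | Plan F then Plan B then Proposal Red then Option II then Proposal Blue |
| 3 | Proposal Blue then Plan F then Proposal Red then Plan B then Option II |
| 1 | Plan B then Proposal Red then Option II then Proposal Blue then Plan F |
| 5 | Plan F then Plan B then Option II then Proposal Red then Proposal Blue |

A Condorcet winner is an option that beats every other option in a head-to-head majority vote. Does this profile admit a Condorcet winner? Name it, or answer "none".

Plan F

Pairwise majorities:
Proposal Blue vs Plan F: Plan F wins 15–4.
Proposal Blue vs Plan B: 7 to 12, Plan B.
Proposal Blue vs Proposal Red: Proposal Red, 15–4.
Proposal Blue vs Option II: 3 to 16, Option II.
Plan F vs Plan B: Plan F, 16–3.
Plan F vs Proposal Red: 2+1+3+3+5 = 14 for Plan F, 5 for Proposal Red — Plan F by 14–5.
Plan F vs Option II: Plan F wins 14–5.
Plan B vs Proposal Red: 2+1+3+1+5 = 12 for Plan B, 7 for Proposal Red — Plan B by 12–7.
Plan B vs Option II: Plan B wins 15–4.
Proposal Red–Option II: Proposal Red 13–6.
Plan F wins every pairwise contest, so Plan F is the Condorcet winner.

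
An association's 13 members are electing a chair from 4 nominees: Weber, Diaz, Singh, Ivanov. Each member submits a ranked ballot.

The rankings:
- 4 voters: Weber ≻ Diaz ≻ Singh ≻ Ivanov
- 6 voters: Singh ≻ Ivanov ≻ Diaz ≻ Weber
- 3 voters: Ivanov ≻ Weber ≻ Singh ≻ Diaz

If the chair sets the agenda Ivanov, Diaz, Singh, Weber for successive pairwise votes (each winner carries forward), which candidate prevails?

Round 1: Ivanov vs Diaz — 9–4, Ivanov advances.
Round 2: Ivanov vs Singh — 3–10, Singh advances.
Round 3: Singh vs Weber — 6–7, Weber advances.
Weber survives the agenda.

Weber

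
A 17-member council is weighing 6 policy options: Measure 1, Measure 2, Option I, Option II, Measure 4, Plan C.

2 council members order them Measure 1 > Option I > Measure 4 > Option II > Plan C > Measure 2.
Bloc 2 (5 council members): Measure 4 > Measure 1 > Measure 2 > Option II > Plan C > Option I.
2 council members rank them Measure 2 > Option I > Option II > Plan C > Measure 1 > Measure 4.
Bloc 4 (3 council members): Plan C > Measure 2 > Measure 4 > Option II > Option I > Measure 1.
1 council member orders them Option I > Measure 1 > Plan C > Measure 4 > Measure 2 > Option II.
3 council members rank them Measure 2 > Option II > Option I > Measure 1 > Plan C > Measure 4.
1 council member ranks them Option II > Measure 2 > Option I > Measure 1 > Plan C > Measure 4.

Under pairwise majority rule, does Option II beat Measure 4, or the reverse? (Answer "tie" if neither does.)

Ballots ranking Option II above Measure 4: 2 + 3 + 1 = 6.
Ballots ranking Measure 4 above Option II: 17 − 6 = 11.
Measure 4 wins the head-to-head 11–6.

Measure 4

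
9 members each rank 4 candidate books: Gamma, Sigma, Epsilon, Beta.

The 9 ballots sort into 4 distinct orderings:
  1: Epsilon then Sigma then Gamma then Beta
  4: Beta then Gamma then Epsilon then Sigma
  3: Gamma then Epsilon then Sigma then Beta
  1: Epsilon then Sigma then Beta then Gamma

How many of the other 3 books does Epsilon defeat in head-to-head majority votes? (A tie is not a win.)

Epsilon against each rival (9 members):
Epsilon–Gamma: Gamma 7–2.
Epsilon vs Sigma: 1+4+3+1 = 9 for Epsilon, 0 for Sigma — Epsilon by 9–0.
Epsilon vs Beta: 5 to 4, Epsilon.
Epsilon beats Sigma, Beta; loses to Gamma — 2 pairwise wins.

2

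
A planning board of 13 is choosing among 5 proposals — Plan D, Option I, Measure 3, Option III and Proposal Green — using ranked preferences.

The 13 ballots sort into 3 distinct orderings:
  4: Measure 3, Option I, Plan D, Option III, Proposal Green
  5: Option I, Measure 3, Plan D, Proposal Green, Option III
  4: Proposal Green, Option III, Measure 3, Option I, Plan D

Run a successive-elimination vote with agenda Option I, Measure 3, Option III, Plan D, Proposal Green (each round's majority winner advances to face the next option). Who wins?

Measure 3

Round 1: Option I vs Measure 3 — 5–8, Measure 3 advances.
Round 2: Measure 3 vs Option III — 9–4, Measure 3 advances.
Round 3: Measure 3 vs Plan D — 13–0, Measure 3 advances.
Round 4: Measure 3 vs Proposal Green — 9–4, Measure 3 advances.
Measure 3 survives the agenda.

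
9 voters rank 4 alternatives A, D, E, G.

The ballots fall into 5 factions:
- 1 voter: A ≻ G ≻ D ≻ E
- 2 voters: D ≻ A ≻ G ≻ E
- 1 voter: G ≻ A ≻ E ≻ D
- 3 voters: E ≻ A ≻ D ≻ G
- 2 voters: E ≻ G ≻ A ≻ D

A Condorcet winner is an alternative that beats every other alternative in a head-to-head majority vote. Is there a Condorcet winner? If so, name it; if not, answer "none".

Check each pair by majority over 9 ballots:
A–D: A 7–2.
A vs E: 1+2+1 = 4 for A, 5 for E — E by 5–4.
A vs G: A, 6–3.
D vs E: D is ranked higher on 1+2 = 3 ballots, E on 6. E wins 6–3.
D vs G: D wins 5–4.
E vs G: 3+2 = 5 for E, 4 for G — E by 5–4.
E beats each of A, D, G — E is the Condorcet winner.

E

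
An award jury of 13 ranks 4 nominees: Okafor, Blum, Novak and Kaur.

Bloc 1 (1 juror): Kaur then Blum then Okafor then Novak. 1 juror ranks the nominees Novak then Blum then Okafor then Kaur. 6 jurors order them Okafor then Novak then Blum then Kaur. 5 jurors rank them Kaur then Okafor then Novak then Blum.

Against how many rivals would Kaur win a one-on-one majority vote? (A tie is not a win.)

0

Kaur against each rival (13 jurors):
Kaur vs Okafor: Okafor, 7–6.
Kaur vs Blum: Blum, 7–6.
Kaur vs Novak: Kaur preferred on 1+5 = 6 ballots; Novak wins 7–6.
Kaur beats no one; loses to Okafor, Blum, Novak — 0 pairwise wins.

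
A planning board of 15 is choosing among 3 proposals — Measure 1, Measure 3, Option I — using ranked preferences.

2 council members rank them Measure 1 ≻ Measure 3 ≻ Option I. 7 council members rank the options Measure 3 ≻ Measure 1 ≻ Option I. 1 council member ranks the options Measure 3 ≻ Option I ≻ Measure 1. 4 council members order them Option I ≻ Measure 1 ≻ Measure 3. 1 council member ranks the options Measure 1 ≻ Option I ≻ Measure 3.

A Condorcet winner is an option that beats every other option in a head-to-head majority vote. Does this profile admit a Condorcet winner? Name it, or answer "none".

Measure 3

Pairwise majorities:
Measure 1 vs Measure 3: Measure 3, 8–7.
Measure 1 vs Option I: Measure 1 preferred on 2+7+1 = 10 ballots; Measure 1 wins 10–5.
Measure 3 vs Option I: 2+7+1 = 10 for Measure 3, 5 for Option I — Measure 3 by 10–5.
Measure 3 beats each of Measure 1, Option I — Measure 3 is the Condorcet winner.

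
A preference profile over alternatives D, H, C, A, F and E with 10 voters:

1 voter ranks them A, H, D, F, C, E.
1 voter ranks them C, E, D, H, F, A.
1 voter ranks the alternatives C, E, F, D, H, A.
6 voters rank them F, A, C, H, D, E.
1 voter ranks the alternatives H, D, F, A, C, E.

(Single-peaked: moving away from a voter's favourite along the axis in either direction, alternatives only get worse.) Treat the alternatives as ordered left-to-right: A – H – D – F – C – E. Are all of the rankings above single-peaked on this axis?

Axis positions: A=1, H=2, D=3, F=4, C=5, E=6.
Group 1 (peak A at position 1): ranking walks positions 1-2-3-4-5-6, expanding outward from the peak — single-peaked.
Group 2: ranking walks positions 5-6-3-2-4-1; D is ranked above F even though F lies between D and the peak C on the axis — preferences dip and rise again. Not single-peaked.
Group 3 (peak C at position 5): ranking walks positions 5-6-4-3-2-1, expanding outward from the peak — single-peaked.
Group 4: ranking walks positions 4-1-5-2-3-6; A is ranked above D even though D lies between A and the peak F on the axis — preferences dip and rise again. Not single-peaked.
Group 5 (peak H at position 2): ranking walks positions 2-3-4-1-5-6, expanding outward from the peak — single-peaked.
Group 2 violates single-peakedness, so the profile is not single-peaked on this axis.

no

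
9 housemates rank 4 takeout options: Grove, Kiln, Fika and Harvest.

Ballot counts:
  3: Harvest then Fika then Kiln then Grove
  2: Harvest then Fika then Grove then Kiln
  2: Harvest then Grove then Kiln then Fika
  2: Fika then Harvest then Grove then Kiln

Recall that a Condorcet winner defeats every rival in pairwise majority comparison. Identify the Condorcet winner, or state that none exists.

Check each pair by majority over 9 ballots:
Grove vs Kiln: Grove, 6–3.
Grove–Fika: Fika 7–2.
Grove vs Harvest: Harvest wins 9–0.
Kiln–Fika: Fika 7–2.
Kiln vs Harvest: Harvest, 9–0.
Fika–Harvest: Harvest 7–2.
Harvest defeats every rival head-to-head and is the Condorcet winner.

Harvest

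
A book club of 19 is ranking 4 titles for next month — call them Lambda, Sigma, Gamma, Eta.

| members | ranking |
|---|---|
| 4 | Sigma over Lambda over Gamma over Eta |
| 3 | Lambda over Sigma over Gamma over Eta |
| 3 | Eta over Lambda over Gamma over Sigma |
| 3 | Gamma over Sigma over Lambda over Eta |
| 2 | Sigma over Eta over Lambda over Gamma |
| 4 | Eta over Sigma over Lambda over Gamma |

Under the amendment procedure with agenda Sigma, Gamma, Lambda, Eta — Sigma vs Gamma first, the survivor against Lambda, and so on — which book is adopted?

Round 1: Sigma vs Gamma — 13–6, Sigma advances.
Round 2: Sigma vs Lambda — 13–6, Sigma advances.
Round 3: Sigma vs Eta — 12–7, Sigma advances.
Sigma survives the agenda.

Sigma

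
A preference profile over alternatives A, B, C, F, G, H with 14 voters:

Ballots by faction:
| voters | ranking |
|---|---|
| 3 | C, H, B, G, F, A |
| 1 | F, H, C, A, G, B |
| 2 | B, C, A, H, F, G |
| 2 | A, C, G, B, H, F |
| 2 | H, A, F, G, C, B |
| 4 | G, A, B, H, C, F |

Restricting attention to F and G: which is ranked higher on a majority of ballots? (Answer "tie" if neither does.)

G

Ballots ranking F above G: 1 + 2 + 2 = 5.
Ballots ranking G above F: 14 − 5 = 9.
G wins the head-to-head 9–5.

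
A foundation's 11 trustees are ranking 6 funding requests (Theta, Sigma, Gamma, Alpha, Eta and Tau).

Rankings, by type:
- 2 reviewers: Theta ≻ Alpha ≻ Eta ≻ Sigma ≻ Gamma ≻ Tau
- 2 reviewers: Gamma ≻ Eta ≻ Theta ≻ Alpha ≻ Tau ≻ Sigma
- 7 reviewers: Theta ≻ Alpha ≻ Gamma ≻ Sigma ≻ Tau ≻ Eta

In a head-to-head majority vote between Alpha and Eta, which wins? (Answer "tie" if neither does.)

Alpha

Ballots ranking Alpha above Eta: 2 + 7 = 9.
Ballots ranking Eta above Alpha: 11 − 9 = 2.
Alpha wins the head-to-head 9–2.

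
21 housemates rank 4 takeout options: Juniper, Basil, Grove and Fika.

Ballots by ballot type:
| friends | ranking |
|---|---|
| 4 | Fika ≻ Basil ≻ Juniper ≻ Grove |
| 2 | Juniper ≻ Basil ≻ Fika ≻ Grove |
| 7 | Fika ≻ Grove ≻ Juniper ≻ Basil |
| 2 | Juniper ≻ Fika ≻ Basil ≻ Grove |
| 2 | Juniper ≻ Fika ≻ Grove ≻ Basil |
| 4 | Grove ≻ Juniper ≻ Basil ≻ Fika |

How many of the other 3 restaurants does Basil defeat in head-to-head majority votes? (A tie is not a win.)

0

Basil against each rival (21 friends):
Basil vs Juniper: 4 to 17, Juniper.
Basil vs Grove: Basil preferred on 4+2+2 = 8 ballots; Grove wins 13–8.
Basil vs Fika: Fika, 15–6.
Basil beats no one; loses to Juniper, Grove, Fika — 0 pairwise wins.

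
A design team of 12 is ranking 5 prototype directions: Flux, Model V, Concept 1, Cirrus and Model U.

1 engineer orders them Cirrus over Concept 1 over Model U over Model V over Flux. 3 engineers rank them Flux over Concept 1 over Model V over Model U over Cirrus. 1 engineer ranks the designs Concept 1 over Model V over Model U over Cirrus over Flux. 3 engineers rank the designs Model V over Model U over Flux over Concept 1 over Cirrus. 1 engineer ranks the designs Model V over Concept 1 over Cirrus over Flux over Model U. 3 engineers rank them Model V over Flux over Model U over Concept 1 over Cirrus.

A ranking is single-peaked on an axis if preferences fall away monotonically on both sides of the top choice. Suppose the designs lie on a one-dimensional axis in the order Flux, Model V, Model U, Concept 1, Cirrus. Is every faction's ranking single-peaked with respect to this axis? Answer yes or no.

no

Axis positions: Flux=1, Model V=2, Model U=3, Concept 1=4, Cirrus=5.
Faction 1 (peak Cirrus at position 5): ranking walks positions 5-4-3-2-1, expanding outward from the peak — single-peaked.
Faction 2: ranking walks positions 1-4-2-3-5; Concept 1 is ranked above Model V even though Model V lies between Concept 1 and the peak Flux on the axis — preferences dip and rise again. Not single-peaked.
Faction 3: ranking walks positions 4-2-3-5-1; Model V is ranked above Model U even though Model U lies between Model V and the peak Concept 1 on the axis — preferences dip and rise again. Not single-peaked.
Faction 4 (peak Model V at position 2): ranking walks positions 2-3-1-4-5, expanding outward from the peak — single-peaked.
Faction 5: ranking walks positions 2-4-5-1-3; Concept 1 is ranked above Model U even though Model U lies between Concept 1 and the peak Model V on the axis — preferences dip and rise again. Not single-peaked.
Faction 6 (peak Model V at position 2): ranking walks positions 2-1-3-4-5, expanding outward from the peak — single-peaked.
Faction 2 violates single-peakedness, so the profile is not single-peaked on this axis.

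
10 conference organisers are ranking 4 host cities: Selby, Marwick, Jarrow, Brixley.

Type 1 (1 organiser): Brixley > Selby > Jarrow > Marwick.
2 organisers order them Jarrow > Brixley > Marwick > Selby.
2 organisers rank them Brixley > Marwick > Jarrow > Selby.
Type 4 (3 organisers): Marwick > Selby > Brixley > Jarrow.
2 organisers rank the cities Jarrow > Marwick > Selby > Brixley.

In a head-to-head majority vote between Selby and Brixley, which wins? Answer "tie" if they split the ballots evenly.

Ballots ranking Selby above Brixley: 3 + 2 = 5.
Ballots ranking Brixley above Selby: 10 − 5 = 5.
5–5: the pair ties.

tie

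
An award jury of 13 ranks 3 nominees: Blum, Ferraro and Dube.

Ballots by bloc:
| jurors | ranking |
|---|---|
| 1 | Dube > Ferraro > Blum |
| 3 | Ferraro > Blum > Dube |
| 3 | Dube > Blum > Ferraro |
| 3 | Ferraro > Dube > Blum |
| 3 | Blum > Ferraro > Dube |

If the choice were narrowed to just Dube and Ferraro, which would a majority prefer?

Ballots ranking Dube above Ferraro: 1 + 3 = 4.
Ballots ranking Ferraro above Dube: 13 − 4 = 9.
Ferraro wins the head-to-head 9–4.

Ferraro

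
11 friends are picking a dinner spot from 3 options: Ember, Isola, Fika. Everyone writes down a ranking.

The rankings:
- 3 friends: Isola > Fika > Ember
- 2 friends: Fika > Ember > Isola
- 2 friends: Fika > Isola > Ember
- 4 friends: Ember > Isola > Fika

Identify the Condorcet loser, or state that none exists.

Head-to-head results (11 friends):
Ember vs Isola: Ember wins 6–5.
Ember vs Fika: Ember is ranked higher on 4 ballots, Fika on 7. Fika wins 7–4.
Isola vs Fika: 3+4 = 7 for Isola, 4 for Fika — Isola by 7–4.
No restaurant is winless: Ember beats Isola; Isola beats Fika; Fika beats Ember. There is no Condorcet loser.

none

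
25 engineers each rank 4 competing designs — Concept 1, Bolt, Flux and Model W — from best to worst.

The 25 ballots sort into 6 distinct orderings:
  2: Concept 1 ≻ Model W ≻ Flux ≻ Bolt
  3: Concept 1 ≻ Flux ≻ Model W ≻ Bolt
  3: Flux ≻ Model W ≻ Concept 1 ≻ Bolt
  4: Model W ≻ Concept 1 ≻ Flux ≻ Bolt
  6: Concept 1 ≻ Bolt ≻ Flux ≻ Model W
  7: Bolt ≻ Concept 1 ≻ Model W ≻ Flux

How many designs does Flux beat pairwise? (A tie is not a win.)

0

Flux against each rival (25 engineers):
Flux vs Concept 1: Concept 1, 22–3.
Flux vs Bolt: 2+3+3+4 = 12 for Flux, 13 for Bolt — Bolt by 13–12.
Flux vs Model W: 12 to 13, Model W.
Flux beats no one; loses to Concept 1, Bolt, Model W — 0 pairwise wins.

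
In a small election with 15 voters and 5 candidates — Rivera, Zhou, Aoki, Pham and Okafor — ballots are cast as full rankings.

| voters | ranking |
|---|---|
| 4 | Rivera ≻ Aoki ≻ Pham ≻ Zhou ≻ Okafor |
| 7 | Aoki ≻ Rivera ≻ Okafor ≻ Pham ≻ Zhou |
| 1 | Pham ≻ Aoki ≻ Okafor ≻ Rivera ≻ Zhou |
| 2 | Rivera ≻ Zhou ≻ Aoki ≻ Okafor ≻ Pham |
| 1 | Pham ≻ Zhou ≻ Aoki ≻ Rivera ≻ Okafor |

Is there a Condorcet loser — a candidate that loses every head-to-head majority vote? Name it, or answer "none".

Zhou

Head-to-head results (15 voters):
Rivera vs Zhou: Rivera is ranked higher on 4+7+1+2 = 14 ballots, Zhou on 1. Rivera wins 14–1.
Rivera–Aoki: Aoki 9–6.
Rivera–Pham: Rivera 13–2.
Rivera vs Okafor: 14 to 1, Rivera.
Zhou vs Aoki: 2+1 = 3 for Zhou, 12 for Aoki — Aoki by 12–3.
Zhou vs Pham: Zhou is ranked higher on 2 ballots, Pham on 13. Pham wins 13–2.
Zhou vs Okafor: Okafor, 8–7.
Aoki vs Pham: Aoki wins 13–2.
Aoki vs Okafor: 15 to 0, Aoki.
Pham vs Okafor: Pham preferred on 4+1+1 = 6 ballots; Okafor wins 9–6.
Zhou is beaten in every head-to-head and is the Condorcet loser.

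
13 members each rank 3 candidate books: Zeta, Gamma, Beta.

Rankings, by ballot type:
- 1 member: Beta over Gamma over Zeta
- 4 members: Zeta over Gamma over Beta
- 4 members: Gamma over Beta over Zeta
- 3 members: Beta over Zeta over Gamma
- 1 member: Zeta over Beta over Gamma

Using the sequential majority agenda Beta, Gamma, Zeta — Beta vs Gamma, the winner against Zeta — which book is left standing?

Zeta

Round 1: Beta vs Gamma — 5–8, Gamma advances.
Round 2: Gamma vs Zeta — 5–8, Zeta advances.
Zeta survives the agenda.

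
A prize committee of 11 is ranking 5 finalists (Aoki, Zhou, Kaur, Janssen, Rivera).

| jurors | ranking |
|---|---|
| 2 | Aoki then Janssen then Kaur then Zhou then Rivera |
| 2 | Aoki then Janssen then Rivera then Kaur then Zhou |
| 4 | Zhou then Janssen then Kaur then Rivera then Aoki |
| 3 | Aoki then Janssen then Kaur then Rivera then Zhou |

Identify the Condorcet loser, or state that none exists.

Head-to-head results (11 jurors):
Aoki vs Zhou: Aoki is ranked higher on 2+2+3 = 7 ballots, Zhou on 4. Aoki wins 7–4.
Aoki–Kaur: Aoki 7–4.
Aoki vs Janssen: Aoki is ranked higher on 2+2+3 = 7 ballots, Janssen on 4. Aoki wins 7–4.
Aoki vs Rivera: Aoki preferred on 2+2+3 = 7 ballots; Aoki wins 7–4.
Zhou vs Kaur: Zhou preferred on 4 ballots; Kaur wins 7–4.
Zhou–Janssen: Janssen 7–4.
Zhou vs Rivera: 2+4 = 6 for Zhou, 5 for Rivera — Zhou by 6–5.
Kaur–Janssen: Janssen 11–0.
Kaur vs Rivera: Kaur is ranked higher on 2+4+3 = 9 ballots, Rivera on 2. Kaur wins 9–2.
Janssen vs Rivera: Janssen is ranked higher on 2+2+4+3 = 11 ballots, Rivera on 0. Janssen wins 11–0.
Rivera is beaten in every head-to-head and is the Condorcet loser.

Rivera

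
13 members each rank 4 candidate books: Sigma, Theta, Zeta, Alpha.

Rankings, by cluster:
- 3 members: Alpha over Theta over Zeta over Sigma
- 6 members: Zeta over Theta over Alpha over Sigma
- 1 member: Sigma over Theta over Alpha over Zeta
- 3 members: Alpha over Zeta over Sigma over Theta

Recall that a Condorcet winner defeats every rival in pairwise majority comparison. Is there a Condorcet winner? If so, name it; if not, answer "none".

none

Head-to-head results (13 members):
Sigma vs Theta: Theta wins 9–4.
Sigma vs Zeta: Zeta, 12–1.
Sigma–Alpha: Alpha 12–1.
Theta–Zeta: Zeta 9–4.
Theta vs Alpha: Theta wins 7–6.
Zeta vs Alpha: Alpha, 7–6.
No book is unbeaten: Sigma loses to Theta; Theta loses to Zeta; Zeta loses to Alpha; Alpha loses to Theta. In particular Theta beats Alpha beats Zeta beats Theta is a majority cycle — no Condorcet winner exists.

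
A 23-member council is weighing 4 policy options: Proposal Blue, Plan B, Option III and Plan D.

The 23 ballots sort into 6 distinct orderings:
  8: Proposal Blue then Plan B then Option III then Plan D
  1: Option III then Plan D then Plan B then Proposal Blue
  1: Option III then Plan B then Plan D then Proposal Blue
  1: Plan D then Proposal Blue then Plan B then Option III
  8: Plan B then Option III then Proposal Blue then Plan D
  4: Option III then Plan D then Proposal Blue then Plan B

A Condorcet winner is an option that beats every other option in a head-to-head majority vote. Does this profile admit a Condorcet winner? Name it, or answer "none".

Head-to-head results (23 council members):
Proposal Blue–Plan B: Proposal Blue 13–10.
Proposal Blue–Option III: Option III 14–9.
Proposal Blue vs Plan D: 16 to 7, Proposal Blue.
Plan B vs Option III: 17 to 6, Plan B.
Plan B vs Plan D: 17 to 6, Plan B.
Option III vs Plan D: Option III wins 22–1.
No option is unbeaten: Proposal Blue loses to Option III; Plan B loses to Proposal Blue; Option III loses to Plan B; Plan D loses to Proposal Blue. In particular Proposal Blue > Plan B > Option III > Proposal Blue is a majority cycle — no Condorcet winner exists.

none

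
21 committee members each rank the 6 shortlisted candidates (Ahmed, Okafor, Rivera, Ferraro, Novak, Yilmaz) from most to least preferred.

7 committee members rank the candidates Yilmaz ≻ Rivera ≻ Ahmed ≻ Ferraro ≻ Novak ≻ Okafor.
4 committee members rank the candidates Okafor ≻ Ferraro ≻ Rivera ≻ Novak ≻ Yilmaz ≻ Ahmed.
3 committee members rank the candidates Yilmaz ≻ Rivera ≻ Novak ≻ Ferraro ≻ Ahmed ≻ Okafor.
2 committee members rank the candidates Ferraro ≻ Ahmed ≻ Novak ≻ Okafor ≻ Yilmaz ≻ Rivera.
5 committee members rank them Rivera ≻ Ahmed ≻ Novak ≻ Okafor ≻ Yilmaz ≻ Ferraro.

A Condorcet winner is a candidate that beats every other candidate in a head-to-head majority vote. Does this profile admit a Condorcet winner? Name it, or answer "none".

Pairwise majorities:
Ahmed vs Okafor: Ahmed wins 17–4.
Ahmed vs Rivera: Rivera wins 19–2.
Ahmed vs Ferraro: Ahmed, 12–9.
Ahmed vs Novak: Ahmed wins 14–7.
Ahmed vs Yilmaz: 7 to 14, Yilmaz.
Okafor–Rivera: Rivera 15–6.
Okafor vs Ferraro: Ferraro, 12–9.
Okafor–Novak: Novak 17–4.
Okafor vs Yilmaz: Okafor wins 11–10.
Rivera vs Ferraro: 7+3+5 = 15 for Rivera, 6 for Ferraro — Rivera by 15–6.
Rivera–Novak: Rivera 19–2.
Rivera vs Yilmaz: 4+5 = 9 for Rivera, 12 for Yilmaz — Yilmaz by 12–9.
Ferraro vs Novak: Ferraro preferred on 7+4+2 = 13 ballots; Ferraro wins 13–8.
Ferraro–Yilmaz: Yilmaz 15–6.
Novak vs Yilmaz: Novak is ranked higher on 4+2+5 = 11 ballots, Yilmaz on 10. Novak wins 11–10.
Each candidate drops at least one matchup (Ahmed loses to Rivera; Okafor loses to Ahmed; Rivera loses to Yilmaz; Ferraro loses to Ahmed; Novak loses to Ahmed; Yilmaz loses to Okafor); the cycle Ahmed → Okafor → Yilmaz → Ahmed rules out a Condorcet winner.

none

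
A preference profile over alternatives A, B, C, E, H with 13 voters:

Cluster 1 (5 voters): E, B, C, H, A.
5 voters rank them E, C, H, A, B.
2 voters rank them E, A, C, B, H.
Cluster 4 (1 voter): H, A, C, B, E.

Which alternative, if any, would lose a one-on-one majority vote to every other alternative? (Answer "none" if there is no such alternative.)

none

Head-to-head results (13 voters):
A vs B: 8 to 5, A.
A vs C: C wins 10–3.
A vs E: 1 for A, 12 for E — E by 12–1.
A vs H: A preferred on 2 ballots; H wins 11–2.
B vs C: 5 for B, 8 for C — C by 8–5.
B–E: E 12–1.
B vs H: 5+2 = 7 for B, 6 for H — B by 7–6.
C vs E: 1 to 12, E.
C vs H: 12 to 1, C.
E–H: E 12–1.
Every alternative wins at least one matchup (A beats B; B beats H; C beats A; E beats A; H beats A), so there is no Condorcet loser.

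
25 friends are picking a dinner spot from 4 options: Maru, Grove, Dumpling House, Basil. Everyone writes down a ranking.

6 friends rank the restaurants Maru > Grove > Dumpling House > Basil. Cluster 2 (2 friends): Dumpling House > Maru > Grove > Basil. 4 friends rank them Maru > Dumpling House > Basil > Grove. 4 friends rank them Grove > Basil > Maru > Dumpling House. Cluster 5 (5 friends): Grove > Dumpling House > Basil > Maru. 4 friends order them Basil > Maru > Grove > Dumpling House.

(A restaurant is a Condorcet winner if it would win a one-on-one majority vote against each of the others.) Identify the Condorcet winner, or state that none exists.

Head-to-head results (25 friends):
Maru–Grove: Maru 16–9.
Maru–Dumpling House: Maru 18–7.
Maru vs Basil: 12 to 13, Basil.
Grove vs Dumpling House: Grove, 19–6.
Grove vs Basil: Grove wins 17–8.
Dumpling House vs Basil: 6+2+4+5 = 17 for Dumpling House, 8 for Basil — Dumpling House by 17–8.
Every restaurant loses at least once (Maru loses to Basil; Grove loses to Maru; Dumpling House loses to Maru; Basil loses to Grove). The majority relation contains the cycle Maru beats Grove beats Basil beats Maru, so there is no Condorcet winner.

none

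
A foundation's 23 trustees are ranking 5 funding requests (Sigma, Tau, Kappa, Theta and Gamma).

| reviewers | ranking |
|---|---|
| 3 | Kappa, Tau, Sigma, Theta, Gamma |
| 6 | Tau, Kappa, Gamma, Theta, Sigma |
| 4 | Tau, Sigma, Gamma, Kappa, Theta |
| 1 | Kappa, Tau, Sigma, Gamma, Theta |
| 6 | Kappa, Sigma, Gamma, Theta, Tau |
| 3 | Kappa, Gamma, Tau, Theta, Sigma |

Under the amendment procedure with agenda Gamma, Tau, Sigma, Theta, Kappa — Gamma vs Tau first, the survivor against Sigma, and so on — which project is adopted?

Round 1: Gamma vs Tau — 9–14, Tau advances.
Round 2: Tau vs Sigma — 17–6, Tau advances.
Round 3: Tau vs Theta — 17–6, Tau advances.
Round 4: Tau vs Kappa — 10–13, Kappa advances.
Kappa survives the agenda.

Kappa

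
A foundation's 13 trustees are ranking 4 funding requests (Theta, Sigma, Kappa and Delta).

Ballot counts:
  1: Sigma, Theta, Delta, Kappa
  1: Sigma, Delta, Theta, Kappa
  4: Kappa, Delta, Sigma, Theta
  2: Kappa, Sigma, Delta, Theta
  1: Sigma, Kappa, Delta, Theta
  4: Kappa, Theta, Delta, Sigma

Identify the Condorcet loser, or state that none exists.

Pairwise majorities:
Theta vs Sigma: Sigma, 9–4.
Theta–Kappa: Kappa 11–2.
Theta vs Delta: Theta preferred on 1+4 = 5 ballots; Delta wins 8–5.
Sigma vs Kappa: 1+1+1 = 3 for Sigma, 10 for Kappa — Kappa by 10–3.
Sigma vs Delta: 1+1+2+1 = 5 for Sigma, 8 for Delta — Delta by 8–5.
Kappa vs Delta: Kappa wins 11–2.
Theta loses to every other project — it is the Condorcet loser.

Theta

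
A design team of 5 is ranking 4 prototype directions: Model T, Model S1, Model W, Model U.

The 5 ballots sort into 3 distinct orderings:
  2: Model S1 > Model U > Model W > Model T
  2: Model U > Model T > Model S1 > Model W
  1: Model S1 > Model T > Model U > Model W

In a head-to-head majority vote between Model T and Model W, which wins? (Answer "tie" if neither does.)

Model T

Ballots ranking Model T above Model W: 2 + 1 = 3.
Ballots ranking Model W above Model T: 5 − 3 = 2.
Model T wins the head-to-head 3–2.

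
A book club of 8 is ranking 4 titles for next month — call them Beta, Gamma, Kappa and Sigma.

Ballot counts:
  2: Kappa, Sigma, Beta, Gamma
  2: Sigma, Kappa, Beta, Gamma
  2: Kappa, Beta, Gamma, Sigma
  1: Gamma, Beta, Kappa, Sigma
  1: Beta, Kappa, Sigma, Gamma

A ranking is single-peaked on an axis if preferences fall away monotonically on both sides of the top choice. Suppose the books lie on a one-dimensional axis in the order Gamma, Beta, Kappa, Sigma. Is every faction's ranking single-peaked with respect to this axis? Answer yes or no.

yes

Axis positions: Gamma=1, Beta=2, Kappa=3, Sigma=4.
Faction 1 (peak Kappa at position 3): ranking walks positions 3-4-2-1, expanding outward from the peak — single-peaked.
Faction 2 (peak Sigma at position 4): ranking walks positions 4-3-2-1, expanding outward from the peak — single-peaked.
Faction 3 (peak Kappa at position 3): ranking walks positions 3-2-1-4, expanding outward from the peak — single-peaked.
Faction 4 (peak Gamma at position 1): ranking walks positions 1-2-3-4, expanding outward from the peak — single-peaked.
Faction 5 (peak Beta at position 2): ranking walks positions 2-3-4-1, expanding outward from the peak — single-peaked.
Every ranking is single-peaked on this axis.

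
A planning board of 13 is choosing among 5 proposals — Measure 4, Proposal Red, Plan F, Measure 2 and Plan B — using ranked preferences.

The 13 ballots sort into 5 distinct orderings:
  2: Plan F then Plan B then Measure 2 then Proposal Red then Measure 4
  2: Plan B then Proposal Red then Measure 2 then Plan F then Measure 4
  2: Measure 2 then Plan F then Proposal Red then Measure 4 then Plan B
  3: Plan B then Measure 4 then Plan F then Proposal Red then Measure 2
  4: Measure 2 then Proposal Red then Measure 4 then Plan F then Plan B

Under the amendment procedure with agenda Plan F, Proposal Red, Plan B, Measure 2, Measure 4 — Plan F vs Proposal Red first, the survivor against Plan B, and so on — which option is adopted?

Round 1: Plan F vs Proposal Red — 7–6, Plan F advances.
Round 2: Plan F vs Plan B — 8–5, Plan F advances.
Round 3: Plan F vs Measure 2 — 5–8, Measure 2 advances.
Round 4: Measure 2 vs Measure 4 — 10–3, Measure 2 advances.
The agenda winner is Measure 2.

Measure 2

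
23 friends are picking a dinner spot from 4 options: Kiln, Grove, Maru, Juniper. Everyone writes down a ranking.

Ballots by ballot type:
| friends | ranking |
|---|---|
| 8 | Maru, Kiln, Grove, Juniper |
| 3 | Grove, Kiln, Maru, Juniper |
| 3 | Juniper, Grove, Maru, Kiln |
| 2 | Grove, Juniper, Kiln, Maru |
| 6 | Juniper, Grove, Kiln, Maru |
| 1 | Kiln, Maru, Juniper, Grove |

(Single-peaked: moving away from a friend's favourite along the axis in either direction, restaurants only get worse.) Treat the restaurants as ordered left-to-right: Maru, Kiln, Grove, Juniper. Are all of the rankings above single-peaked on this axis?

Axis positions: Maru=1, Kiln=2, Grove=3, Juniper=4.
Ballot type 1 (peak Maru at position 1): ranking walks positions 1-2-3-4, expanding outward from the peak — single-peaked.
Ballot type 2 (peak Grove at position 3): ranking walks positions 3-2-1-4, expanding outward from the peak — single-peaked.
Ballot type 3: ranking walks positions 4-3-1-2; Maru is ranked above Kiln even though Kiln lies between Maru and the peak Juniper on the axis — preferences dip and rise again. Not single-peaked.
Ballot type 4 (peak Grove at position 3): ranking walks positions 3-4-2-1, expanding outward from the peak — single-peaked.
Ballot type 5 (peak Juniper at position 4): ranking walks positions 4-3-2-1, expanding outward from the peak — single-peaked.
Ballot type 6: ranking walks positions 2-1-4-3; Juniper is ranked above Grove even though Grove lies between Juniper and the peak Kiln on the axis — preferences dip and rise again. Not single-peaked.
Ballot type 3 violates single-peakedness, so the profile is not single-peaked on this axis.

no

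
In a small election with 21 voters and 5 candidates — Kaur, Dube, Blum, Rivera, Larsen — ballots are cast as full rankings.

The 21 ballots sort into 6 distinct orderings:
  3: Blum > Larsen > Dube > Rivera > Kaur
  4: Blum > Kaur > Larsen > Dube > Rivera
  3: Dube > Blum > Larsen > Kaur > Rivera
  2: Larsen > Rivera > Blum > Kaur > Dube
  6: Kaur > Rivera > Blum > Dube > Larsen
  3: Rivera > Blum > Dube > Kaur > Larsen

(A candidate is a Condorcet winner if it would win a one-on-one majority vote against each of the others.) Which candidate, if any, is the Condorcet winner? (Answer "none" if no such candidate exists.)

Pairwise majorities:
Kaur–Dube: Kaur 12–9.
Kaur vs Blum: Blum, 15–6.
Kaur–Rivera: Kaur 13–8.
Kaur–Larsen: Kaur 13–8.
Dube vs Blum: Blum, 18–3.
Dube–Rivera: Rivera 11–10.
Dube–Larsen: Dube 12–9.
Blum vs Rivera: Rivera wins 11–10.
Blum–Larsen: Blum 19–2.
Rivera vs Larsen: Larsen, 12–9.
No candidate is unbeaten: Kaur loses to Blum; Dube loses to Kaur; Blum loses to Rivera; Rivera loses to Kaur; Larsen loses to Kaur. In particular Kaur > Rivera > Blum > Kaur is a majority cycle — no Condorcet winner exists.

none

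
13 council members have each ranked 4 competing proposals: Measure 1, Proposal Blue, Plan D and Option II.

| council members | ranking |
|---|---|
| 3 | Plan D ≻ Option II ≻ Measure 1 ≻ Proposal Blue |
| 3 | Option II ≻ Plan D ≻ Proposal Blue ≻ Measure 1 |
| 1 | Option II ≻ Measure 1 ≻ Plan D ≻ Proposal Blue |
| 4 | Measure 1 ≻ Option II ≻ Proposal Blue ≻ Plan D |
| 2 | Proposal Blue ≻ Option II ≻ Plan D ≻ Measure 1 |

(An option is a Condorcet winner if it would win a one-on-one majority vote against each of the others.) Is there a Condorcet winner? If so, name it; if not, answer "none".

Option II

Pairwise majorities:
Measure 1 vs Proposal Blue: Measure 1 preferred on 3+1+4 = 8 ballots; Measure 1 wins 8–5.
Measure 1 vs Plan D: Measure 1 is ranked higher on 1+4 = 5 ballots, Plan D on 8. Plan D wins 8–5.
Measure 1 vs Option II: 4 for Measure 1, 9 for Option II — Option II by 9–4.
Proposal Blue vs Plan D: Proposal Blue is ranked higher on 4+2 = 6 ballots, Plan D on 7. Plan D wins 7–6.
Proposal Blue vs Option II: Proposal Blue preferred on 2 ballots; Option II wins 11–2.
Plan D vs Option II: 3 to 10, Option II.
Option II beats each of Measure 1, Proposal Blue, Plan D — Option II is the Condorcet winner.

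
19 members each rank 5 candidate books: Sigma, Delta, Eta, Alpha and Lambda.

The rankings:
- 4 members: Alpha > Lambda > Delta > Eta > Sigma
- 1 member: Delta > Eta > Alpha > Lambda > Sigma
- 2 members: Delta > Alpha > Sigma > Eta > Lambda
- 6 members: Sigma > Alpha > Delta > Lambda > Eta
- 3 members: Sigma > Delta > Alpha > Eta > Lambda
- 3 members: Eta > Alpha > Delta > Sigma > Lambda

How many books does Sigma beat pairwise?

Sigma against each rival (19 members):
Sigma vs Delta: Sigma is ranked higher on 6+3 = 9 ballots, Delta on 10. Delta wins 10–9.
Sigma vs Eta: 2+6+3 = 11 for Sigma, 8 for Eta — Sigma by 11–8.
Sigma vs Alpha: Alpha, 10–9.
Sigma vs Lambda: 14 to 5, Sigma.
Sigma beats Eta, Lambda; loses to Delta, Alpha — 2 pairwise wins.

2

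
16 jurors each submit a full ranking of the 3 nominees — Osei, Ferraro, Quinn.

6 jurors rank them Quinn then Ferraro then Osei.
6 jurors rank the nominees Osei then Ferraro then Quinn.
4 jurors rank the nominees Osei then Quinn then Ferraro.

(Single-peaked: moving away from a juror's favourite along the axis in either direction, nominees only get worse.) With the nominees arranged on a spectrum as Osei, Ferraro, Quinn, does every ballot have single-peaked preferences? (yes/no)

no

Axis positions: Osei=1, Ferraro=2, Quinn=3.
Bloc 1 (peak Quinn at position 3): ranking walks positions 3-2-1, expanding outward from the peak — single-peaked.
Bloc 2 (peak Osei at position 1): ranking walks positions 1-2-3, expanding outward from the peak — single-peaked.
Bloc 3: ranking walks positions 1-3-2; Quinn is ranked above Ferraro even though Ferraro lies between Quinn and the peak Osei on the axis — preferences dip and rise again. Not single-peaked.
Bloc 3 violates single-peakedness, so the profile is not single-peaked on this axis.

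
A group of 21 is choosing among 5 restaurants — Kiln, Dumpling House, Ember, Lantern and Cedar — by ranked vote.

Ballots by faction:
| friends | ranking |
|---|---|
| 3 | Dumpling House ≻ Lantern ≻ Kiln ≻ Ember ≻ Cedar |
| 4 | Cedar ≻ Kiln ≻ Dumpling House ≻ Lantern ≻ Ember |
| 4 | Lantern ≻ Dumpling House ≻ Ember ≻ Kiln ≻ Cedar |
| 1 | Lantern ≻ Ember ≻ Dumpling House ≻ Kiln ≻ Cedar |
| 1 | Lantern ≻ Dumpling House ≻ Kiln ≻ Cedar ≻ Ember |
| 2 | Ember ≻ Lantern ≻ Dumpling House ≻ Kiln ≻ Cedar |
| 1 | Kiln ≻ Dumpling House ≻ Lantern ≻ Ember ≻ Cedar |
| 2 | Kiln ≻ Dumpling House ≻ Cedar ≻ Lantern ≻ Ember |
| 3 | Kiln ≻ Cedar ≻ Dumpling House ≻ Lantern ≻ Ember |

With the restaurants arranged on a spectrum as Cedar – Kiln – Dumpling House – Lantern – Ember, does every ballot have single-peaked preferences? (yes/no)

Axis positions: Cedar=1, Kiln=2, Dumpling House=3, Lantern=4, Ember=5.
Faction 1 (peak Dumpling House at position 3): ranking walks positions 3-4-2-5-1, expanding outward from the peak — single-peaked.
Faction 2 (peak Cedar at position 1): ranking walks positions 1-2-3-4-5, expanding outward from the peak — single-peaked.
Faction 3 (peak Lantern at position 4): ranking walks positions 4-3-5-2-1, expanding outward from the peak — single-peaked.
Faction 4 (peak Lantern at position 4): ranking walks positions 4-5-3-2-1, expanding outward from the peak — single-peaked.
Faction 5 (peak Lantern at position 4): ranking walks positions 4-3-2-1-5, expanding outward from the peak — single-peaked.
Faction 6 (peak Ember at position 5): ranking walks positions 5-4-3-2-1, expanding outward from the peak — single-peaked.
Faction 7 (peak Kiln at position 2): ranking walks positions 2-3-4-5-1, expanding outward from the peak — single-peaked.
Faction 8 (peak Kiln at position 2): ranking walks positions 2-3-1-4-5, expanding outward from the peak — single-peaked.
Faction 9 (peak Kiln at position 2): ranking walks positions 2-1-3-4-5, expanding outward from the peak — single-peaked.
Every ranking is single-peaked on this axis.

yes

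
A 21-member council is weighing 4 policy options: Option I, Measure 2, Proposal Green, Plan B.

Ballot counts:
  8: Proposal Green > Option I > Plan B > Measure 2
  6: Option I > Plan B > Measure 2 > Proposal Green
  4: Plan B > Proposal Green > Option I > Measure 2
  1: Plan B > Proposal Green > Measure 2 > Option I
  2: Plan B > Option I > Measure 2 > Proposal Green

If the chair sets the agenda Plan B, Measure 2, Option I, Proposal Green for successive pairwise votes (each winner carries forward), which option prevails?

Round 1: Plan B vs Measure 2 — 21–0, Plan B advances.
Round 2: Plan B vs Option I — 7–14, Option I advances.
Round 3: Option I vs Proposal Green — 8–13, Proposal Green advances.
The agenda winner is Proposal Green.

Proposal Green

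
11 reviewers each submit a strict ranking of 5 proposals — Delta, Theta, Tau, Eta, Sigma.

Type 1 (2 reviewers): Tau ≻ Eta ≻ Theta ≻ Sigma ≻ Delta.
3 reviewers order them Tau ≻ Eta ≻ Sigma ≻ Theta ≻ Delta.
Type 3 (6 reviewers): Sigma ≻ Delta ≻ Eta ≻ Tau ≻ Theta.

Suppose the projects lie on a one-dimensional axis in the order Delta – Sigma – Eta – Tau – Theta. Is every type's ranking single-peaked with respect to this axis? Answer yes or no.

Axis positions: Delta=1, Sigma=2, Eta=3, Tau=4, Theta=5.
Type 1 (peak Tau at position 4): ranking walks positions 4-3-5-2-1, expanding outward from the peak — single-peaked.
Type 2 (peak Tau at position 4): ranking walks positions 4-3-2-5-1, expanding outward from the peak — single-peaked.
Type 3 (peak Sigma at position 2): ranking walks positions 2-1-3-4-5, expanding outward from the peak — single-peaked.
Every ranking is single-peaked on this axis.

yes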